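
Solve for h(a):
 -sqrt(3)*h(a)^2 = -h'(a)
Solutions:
 h(a) = -1/(C1 + sqrt(3)*a)


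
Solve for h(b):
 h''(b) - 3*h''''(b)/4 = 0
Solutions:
 h(b) = C1 + C2*b + C3*exp(-2*sqrt(3)*b/3) + C4*exp(2*sqrt(3)*b/3)


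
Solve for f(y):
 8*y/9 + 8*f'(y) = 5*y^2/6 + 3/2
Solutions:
 f(y) = C1 + 5*y^3/144 - y^2/18 + 3*y/16


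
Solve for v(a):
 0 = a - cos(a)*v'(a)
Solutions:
 v(a) = C1 + Integral(a/cos(a), a)


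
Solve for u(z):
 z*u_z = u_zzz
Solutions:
 u(z) = C1 + Integral(C2*airyai(z) + C3*airybi(z), z)


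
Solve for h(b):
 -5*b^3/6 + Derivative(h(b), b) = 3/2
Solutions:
 h(b) = C1 + 5*b^4/24 + 3*b/2


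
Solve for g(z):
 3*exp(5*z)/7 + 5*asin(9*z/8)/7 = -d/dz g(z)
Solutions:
 g(z) = C1 - 5*z*asin(9*z/8)/7 - 5*sqrt(64 - 81*z^2)/63 - 3*exp(5*z)/35


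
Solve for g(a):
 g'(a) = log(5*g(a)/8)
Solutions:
 Integral(1/(-log(_y) - log(5) + 3*log(2)), (_y, g(a))) = C1 - a


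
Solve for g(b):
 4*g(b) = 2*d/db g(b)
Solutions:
 g(b) = C1*exp(2*b)


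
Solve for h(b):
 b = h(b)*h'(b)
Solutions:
 h(b) = -sqrt(C1 + b^2)
 h(b) = sqrt(C1 + b^2)


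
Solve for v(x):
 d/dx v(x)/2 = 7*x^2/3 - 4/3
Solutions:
 v(x) = C1 + 14*x^3/9 - 8*x/3


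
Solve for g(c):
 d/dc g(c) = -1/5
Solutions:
 g(c) = C1 - c/5


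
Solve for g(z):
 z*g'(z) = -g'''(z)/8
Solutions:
 g(z) = C1 + Integral(C2*airyai(-2*z) + C3*airybi(-2*z), z)


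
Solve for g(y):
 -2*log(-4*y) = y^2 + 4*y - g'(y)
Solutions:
 g(y) = C1 + y^3/3 + 2*y^2 + 2*y*log(-y) + 2*y*(-1 + 2*log(2))


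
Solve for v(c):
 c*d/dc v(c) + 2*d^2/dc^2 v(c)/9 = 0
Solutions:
 v(c) = C1 + C2*erf(3*c/2)


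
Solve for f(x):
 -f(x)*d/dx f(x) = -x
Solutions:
 f(x) = -sqrt(C1 + x^2)
 f(x) = sqrt(C1 + x^2)


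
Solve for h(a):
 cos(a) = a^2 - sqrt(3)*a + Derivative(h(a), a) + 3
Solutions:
 h(a) = C1 - a^3/3 + sqrt(3)*a^2/2 - 3*a + sin(a)


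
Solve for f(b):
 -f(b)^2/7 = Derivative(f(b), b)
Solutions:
 f(b) = 7/(C1 + b)


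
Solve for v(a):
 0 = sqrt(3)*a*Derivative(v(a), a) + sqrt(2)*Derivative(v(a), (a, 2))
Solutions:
 v(a) = C1 + C2*erf(6^(1/4)*a/2)


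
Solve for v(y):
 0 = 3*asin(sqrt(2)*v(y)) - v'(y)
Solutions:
 Integral(1/asin(sqrt(2)*_y), (_y, v(y))) = C1 + 3*y


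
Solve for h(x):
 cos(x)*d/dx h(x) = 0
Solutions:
 h(x) = C1


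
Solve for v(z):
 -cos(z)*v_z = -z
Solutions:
 v(z) = C1 + Integral(z/cos(z), z)


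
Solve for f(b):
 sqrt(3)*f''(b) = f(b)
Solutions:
 f(b) = C1*exp(-3^(3/4)*b/3) + C2*exp(3^(3/4)*b/3)


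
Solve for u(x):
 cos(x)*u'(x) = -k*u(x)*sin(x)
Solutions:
 u(x) = C1*exp(k*log(cos(x)))


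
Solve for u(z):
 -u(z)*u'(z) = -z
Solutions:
 u(z) = -sqrt(C1 + z^2)
 u(z) = sqrt(C1 + z^2)


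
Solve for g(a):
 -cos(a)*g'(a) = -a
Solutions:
 g(a) = C1 + Integral(a/cos(a), a)


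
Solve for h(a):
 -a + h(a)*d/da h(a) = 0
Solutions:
 h(a) = -sqrt(C1 + a^2)
 h(a) = sqrt(C1 + a^2)


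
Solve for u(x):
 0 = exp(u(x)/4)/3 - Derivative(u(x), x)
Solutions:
 u(x) = 4*log(-1/(C1 + x)) + 4*log(12)


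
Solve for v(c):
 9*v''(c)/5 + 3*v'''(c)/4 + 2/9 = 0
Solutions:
 v(c) = C1 + C2*c + C3*exp(-12*c/5) - 5*c^2/81


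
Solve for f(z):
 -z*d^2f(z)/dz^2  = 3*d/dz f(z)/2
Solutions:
 f(z) = C1 + C2/sqrt(z)


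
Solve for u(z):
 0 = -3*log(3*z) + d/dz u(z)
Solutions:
 u(z) = C1 + 3*z*log(z) - 3*z + z*log(27)


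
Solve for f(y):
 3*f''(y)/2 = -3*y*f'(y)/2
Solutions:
 f(y) = C1 + C2*erf(sqrt(2)*y/2)


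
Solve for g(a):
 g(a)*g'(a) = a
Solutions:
 g(a) = -sqrt(C1 + a^2)
 g(a) = sqrt(C1 + a^2)


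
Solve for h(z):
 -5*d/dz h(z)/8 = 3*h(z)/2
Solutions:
 h(z) = C1*exp(-12*z/5)


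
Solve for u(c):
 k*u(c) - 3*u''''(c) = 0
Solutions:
 u(c) = C1*exp(-3^(3/4)*c*k^(1/4)/3) + C2*exp(3^(3/4)*c*k^(1/4)/3) + C3*exp(-3^(3/4)*I*c*k^(1/4)/3) + C4*exp(3^(3/4)*I*c*k^(1/4)/3)


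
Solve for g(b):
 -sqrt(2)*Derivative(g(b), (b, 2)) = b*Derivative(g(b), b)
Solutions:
 g(b) = C1 + C2*erf(2^(1/4)*b/2)


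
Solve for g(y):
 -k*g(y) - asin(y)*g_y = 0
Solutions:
 g(y) = C1*exp(-k*Integral(1/asin(y), y))


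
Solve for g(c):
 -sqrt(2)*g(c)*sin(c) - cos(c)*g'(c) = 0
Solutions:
 g(c) = C1*cos(c)^(sqrt(2))


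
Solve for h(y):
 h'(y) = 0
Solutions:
 h(y) = C1


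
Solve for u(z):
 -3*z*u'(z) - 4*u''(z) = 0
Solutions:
 u(z) = C1 + C2*erf(sqrt(6)*z/4)


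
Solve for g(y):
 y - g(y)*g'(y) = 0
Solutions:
 g(y) = -sqrt(C1 + y^2)
 g(y) = sqrt(C1 + y^2)


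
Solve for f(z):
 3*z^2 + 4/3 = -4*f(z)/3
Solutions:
 f(z) = -9*z^2/4 - 1


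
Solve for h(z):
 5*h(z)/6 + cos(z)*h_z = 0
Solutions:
 h(z) = C1*(sin(z) - 1)^(5/12)/(sin(z) + 1)^(5/12)


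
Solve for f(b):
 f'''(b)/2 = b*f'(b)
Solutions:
 f(b) = C1 + Integral(C2*airyai(2^(1/3)*b) + C3*airybi(2^(1/3)*b), b)


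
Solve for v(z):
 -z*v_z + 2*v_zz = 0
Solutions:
 v(z) = C1 + C2*erfi(z/2)


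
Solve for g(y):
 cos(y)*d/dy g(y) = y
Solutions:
 g(y) = C1 + Integral(y/cos(y), y)


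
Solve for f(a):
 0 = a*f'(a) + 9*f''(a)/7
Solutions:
 f(a) = C1 + C2*erf(sqrt(14)*a/6)


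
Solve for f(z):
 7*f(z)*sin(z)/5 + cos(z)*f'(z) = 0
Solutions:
 f(z) = C1*cos(z)^(7/5)


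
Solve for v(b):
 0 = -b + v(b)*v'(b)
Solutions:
 v(b) = -sqrt(C1 + b^2)
 v(b) = sqrt(C1 + b^2)


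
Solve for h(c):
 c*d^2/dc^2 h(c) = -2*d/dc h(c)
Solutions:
 h(c) = C1 + C2/c


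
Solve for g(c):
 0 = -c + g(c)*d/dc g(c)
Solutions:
 g(c) = -sqrt(C1 + c^2)
 g(c) = sqrt(C1 + c^2)


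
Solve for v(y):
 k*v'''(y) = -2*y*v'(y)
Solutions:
 v(y) = C1 + Integral(C2*airyai(2^(1/3)*y*(-1/k)^(1/3)) + C3*airybi(2^(1/3)*y*(-1/k)^(1/3)), y)


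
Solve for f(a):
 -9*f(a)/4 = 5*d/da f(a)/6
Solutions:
 f(a) = C1*exp(-27*a/10)


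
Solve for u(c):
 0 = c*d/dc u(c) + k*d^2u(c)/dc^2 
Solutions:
 u(c) = C1 + C2*sqrt(k)*erf(sqrt(2)*c*sqrt(1/k)/2)


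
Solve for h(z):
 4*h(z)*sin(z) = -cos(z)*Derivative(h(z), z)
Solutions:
 h(z) = C1*cos(z)^4


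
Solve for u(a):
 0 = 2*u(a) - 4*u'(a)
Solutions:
 u(a) = C1*exp(a/2)


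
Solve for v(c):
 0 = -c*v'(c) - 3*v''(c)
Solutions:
 v(c) = C1 + C2*erf(sqrt(6)*c/6)


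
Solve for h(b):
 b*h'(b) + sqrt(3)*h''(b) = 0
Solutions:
 h(b) = C1 + C2*erf(sqrt(2)*3^(3/4)*b/6)


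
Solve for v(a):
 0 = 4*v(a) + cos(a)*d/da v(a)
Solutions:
 v(a) = C1*(sin(a)^2 - 2*sin(a) + 1)/(sin(a)^2 + 2*sin(a) + 1)


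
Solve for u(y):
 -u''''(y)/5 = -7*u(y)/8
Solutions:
 u(y) = C1*exp(-70^(1/4)*y/2) + C2*exp(70^(1/4)*y/2) + C3*sin(70^(1/4)*y/2) + C4*cos(70^(1/4)*y/2)


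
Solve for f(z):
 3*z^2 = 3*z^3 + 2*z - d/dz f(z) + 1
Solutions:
 f(z) = C1 + 3*z^4/4 - z^3 + z^2 + z


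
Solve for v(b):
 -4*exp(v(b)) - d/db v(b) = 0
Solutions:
 v(b) = log(1/(C1 + 4*b))


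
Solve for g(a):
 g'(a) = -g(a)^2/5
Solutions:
 g(a) = 5/(C1 + a)


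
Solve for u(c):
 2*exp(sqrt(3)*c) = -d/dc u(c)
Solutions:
 u(c) = C1 - 2*sqrt(3)*exp(sqrt(3)*c)/3


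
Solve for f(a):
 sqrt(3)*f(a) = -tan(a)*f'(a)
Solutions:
 f(a) = C1/sin(a)^(sqrt(3))


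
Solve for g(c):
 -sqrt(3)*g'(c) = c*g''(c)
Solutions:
 g(c) = C1 + C2*c^(1 - sqrt(3))


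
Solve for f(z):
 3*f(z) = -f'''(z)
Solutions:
 f(z) = C3*exp(-3^(1/3)*z) + (C1*sin(3^(5/6)*z/2) + C2*cos(3^(5/6)*z/2))*exp(3^(1/3)*z/2)


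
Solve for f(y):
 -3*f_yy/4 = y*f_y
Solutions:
 f(y) = C1 + C2*erf(sqrt(6)*y/3)


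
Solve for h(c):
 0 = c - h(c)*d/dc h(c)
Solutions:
 h(c) = -sqrt(C1 + c^2)
 h(c) = sqrt(C1 + c^2)


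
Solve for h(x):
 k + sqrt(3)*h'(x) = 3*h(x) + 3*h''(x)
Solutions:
 h(x) = k/3 + (C1*sin(sqrt(33)*x/6) + C2*cos(sqrt(33)*x/6))*exp(sqrt(3)*x/6)


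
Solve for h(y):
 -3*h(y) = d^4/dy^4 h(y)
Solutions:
 h(y) = (C1*sin(sqrt(2)*3^(1/4)*y/2) + C2*cos(sqrt(2)*3^(1/4)*y/2))*exp(-sqrt(2)*3^(1/4)*y/2) + (C3*sin(sqrt(2)*3^(1/4)*y/2) + C4*cos(sqrt(2)*3^(1/4)*y/2))*exp(sqrt(2)*3^(1/4)*y/2)


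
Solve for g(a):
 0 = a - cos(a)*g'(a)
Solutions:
 g(a) = C1 + Integral(a/cos(a), a)


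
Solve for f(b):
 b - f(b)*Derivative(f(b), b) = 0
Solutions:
 f(b) = -sqrt(C1 + b^2)
 f(b) = sqrt(C1 + b^2)


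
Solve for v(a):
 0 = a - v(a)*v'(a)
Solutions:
 v(a) = -sqrt(C1 + a^2)
 v(a) = sqrt(C1 + a^2)


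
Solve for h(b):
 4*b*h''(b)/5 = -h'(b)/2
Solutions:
 h(b) = C1 + C2*b^(3/8)


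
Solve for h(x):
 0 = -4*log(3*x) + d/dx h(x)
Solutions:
 h(x) = C1 + 4*x*log(x) - 4*x + x*log(81)


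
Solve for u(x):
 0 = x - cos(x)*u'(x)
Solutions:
 u(x) = C1 + Integral(x/cos(x), x)


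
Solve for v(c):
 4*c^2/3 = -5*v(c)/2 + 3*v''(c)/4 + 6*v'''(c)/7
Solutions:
 v(c) = C1*exp(-c*(7*7^(2/3)/(24*sqrt(13910) + 2831)^(1/3) + 14 + 7^(1/3)*(24*sqrt(13910) + 2831)^(1/3))/48)*sin(sqrt(3)*7^(1/3)*c*(-(24*sqrt(13910) + 2831)^(1/3) + 7*7^(1/3)/(24*sqrt(13910) + 2831)^(1/3))/48) + C2*exp(-c*(7*7^(2/3)/(24*sqrt(13910) + 2831)^(1/3) + 14 + 7^(1/3)*(24*sqrt(13910) + 2831)^(1/3))/48)*cos(sqrt(3)*7^(1/3)*c*(-(24*sqrt(13910) + 2831)^(1/3) + 7*7^(1/3)/(24*sqrt(13910) + 2831)^(1/3))/48) + C3*exp(c*(-7 + 7*7^(2/3)/(24*sqrt(13910) + 2831)^(1/3) + 7^(1/3)*(24*sqrt(13910) + 2831)^(1/3))/24) - 8*c^2/15 - 8/25


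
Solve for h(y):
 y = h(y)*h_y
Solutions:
 h(y) = -sqrt(C1 + y^2)
 h(y) = sqrt(C1 + y^2)


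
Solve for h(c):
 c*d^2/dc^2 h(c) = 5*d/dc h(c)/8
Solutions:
 h(c) = C1 + C2*c^(13/8)


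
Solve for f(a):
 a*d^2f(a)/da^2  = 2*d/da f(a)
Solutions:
 f(a) = C1 + C2*a^3


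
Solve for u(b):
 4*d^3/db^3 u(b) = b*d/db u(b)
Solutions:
 u(b) = C1 + Integral(C2*airyai(2^(1/3)*b/2) + C3*airybi(2^(1/3)*b/2), b)


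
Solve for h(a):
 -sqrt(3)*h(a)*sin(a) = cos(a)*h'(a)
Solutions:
 h(a) = C1*cos(a)^(sqrt(3))


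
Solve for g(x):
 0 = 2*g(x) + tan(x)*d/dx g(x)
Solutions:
 g(x) = C1/sin(x)^2


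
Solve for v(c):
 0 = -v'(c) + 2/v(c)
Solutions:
 v(c) = -sqrt(C1 + 4*c)
 v(c) = sqrt(C1 + 4*c)


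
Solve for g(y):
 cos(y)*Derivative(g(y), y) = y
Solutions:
 g(y) = C1 + Integral(y/cos(y), y)


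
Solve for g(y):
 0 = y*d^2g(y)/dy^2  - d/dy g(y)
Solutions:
 g(y) = C1 + C2*y^2


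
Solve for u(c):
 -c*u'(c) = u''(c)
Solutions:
 u(c) = C1 + C2*erf(sqrt(2)*c/2)


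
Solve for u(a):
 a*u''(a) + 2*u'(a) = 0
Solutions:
 u(a) = C1 + C2/a


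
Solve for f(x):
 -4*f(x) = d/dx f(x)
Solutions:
 f(x) = C1*exp(-4*x)


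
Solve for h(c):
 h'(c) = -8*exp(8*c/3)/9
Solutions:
 h(c) = C1 - exp(8*c/3)/3


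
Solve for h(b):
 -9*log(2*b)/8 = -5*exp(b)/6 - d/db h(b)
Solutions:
 h(b) = C1 + 9*b*log(b)/8 + 9*b*(-1 + log(2))/8 - 5*exp(b)/6


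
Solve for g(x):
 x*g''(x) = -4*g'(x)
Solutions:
 g(x) = C1 + C2/x^3


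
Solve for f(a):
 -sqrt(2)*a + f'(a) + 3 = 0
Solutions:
 f(a) = C1 + sqrt(2)*a^2/2 - 3*a


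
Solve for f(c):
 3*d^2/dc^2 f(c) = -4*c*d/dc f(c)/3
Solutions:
 f(c) = C1 + C2*erf(sqrt(2)*c/3)


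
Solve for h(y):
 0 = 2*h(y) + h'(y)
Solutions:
 h(y) = C1*exp(-2*y)


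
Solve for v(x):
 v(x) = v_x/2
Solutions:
 v(x) = C1*exp(2*x)


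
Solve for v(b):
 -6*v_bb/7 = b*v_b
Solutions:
 v(b) = C1 + C2*erf(sqrt(21)*b/6)


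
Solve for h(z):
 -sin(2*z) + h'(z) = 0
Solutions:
 h(z) = C1 - cos(2*z)/2


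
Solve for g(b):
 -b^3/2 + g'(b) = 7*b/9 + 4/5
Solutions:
 g(b) = C1 + b^4/8 + 7*b^2/18 + 4*b/5


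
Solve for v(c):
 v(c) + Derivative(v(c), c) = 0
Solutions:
 v(c) = C1*exp(-c)


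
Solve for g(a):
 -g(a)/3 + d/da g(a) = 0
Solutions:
 g(a) = C1*exp(a/3)


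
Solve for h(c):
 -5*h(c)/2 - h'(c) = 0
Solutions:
 h(c) = C1*exp(-5*c/2)


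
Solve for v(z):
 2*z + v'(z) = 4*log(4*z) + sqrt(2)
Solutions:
 v(z) = C1 - z^2 + 4*z*log(z) - 4*z + sqrt(2)*z + z*log(256)


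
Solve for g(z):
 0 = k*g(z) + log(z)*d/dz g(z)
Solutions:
 g(z) = C1*exp(-k*li(z))


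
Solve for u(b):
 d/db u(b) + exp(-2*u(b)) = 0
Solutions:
 u(b) = log(-sqrt(C1 - 2*b))
 u(b) = log(C1 - 2*b)/2


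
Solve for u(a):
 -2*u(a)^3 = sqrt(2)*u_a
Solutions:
 u(a) = -sqrt(2)*sqrt(-1/(C1 - sqrt(2)*a))/2
 u(a) = sqrt(2)*sqrt(-1/(C1 - sqrt(2)*a))/2


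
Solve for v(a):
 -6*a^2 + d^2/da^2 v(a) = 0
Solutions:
 v(a) = C1 + C2*a + a^4/2


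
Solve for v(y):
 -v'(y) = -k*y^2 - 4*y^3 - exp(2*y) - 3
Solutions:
 v(y) = C1 + k*y^3/3 + y^4 + 3*y + exp(2*y)/2


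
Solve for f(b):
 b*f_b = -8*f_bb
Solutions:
 f(b) = C1 + C2*erf(b/4)


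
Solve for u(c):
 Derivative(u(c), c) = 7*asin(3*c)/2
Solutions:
 u(c) = C1 + 7*c*asin(3*c)/2 + 7*sqrt(1 - 9*c^2)/6


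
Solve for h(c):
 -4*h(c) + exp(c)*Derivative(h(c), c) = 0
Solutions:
 h(c) = C1*exp(-4*exp(-c))


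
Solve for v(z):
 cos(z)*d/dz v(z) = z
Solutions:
 v(z) = C1 + Integral(z/cos(z), z)


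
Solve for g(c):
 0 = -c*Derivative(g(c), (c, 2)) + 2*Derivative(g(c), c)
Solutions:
 g(c) = C1 + C2*c^3


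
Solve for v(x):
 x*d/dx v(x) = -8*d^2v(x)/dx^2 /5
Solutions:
 v(x) = C1 + C2*erf(sqrt(5)*x/4)


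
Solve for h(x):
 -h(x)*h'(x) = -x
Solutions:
 h(x) = -sqrt(C1 + x^2)
 h(x) = sqrt(C1 + x^2)


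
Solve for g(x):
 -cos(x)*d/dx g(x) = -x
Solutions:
 g(x) = C1 + Integral(x/cos(x), x)


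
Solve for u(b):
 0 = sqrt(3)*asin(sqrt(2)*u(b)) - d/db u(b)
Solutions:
 Integral(1/asin(sqrt(2)*_y), (_y, u(b))) = C1 + sqrt(3)*b


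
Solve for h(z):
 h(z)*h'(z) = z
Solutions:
 h(z) = -sqrt(C1 + z^2)
 h(z) = sqrt(C1 + z^2)


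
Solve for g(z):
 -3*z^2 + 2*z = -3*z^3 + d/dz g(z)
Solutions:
 g(z) = C1 + 3*z^4/4 - z^3 + z^2


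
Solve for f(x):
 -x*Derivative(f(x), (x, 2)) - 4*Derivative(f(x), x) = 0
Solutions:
 f(x) = C1 + C2/x^3


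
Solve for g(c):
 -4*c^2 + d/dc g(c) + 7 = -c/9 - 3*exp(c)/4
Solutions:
 g(c) = C1 + 4*c^3/3 - c^2/18 - 7*c - 3*exp(c)/4


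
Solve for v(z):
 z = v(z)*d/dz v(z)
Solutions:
 v(z) = -sqrt(C1 + z^2)
 v(z) = sqrt(C1 + z^2)


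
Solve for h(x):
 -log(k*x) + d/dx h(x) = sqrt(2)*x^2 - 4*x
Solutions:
 h(x) = C1 + sqrt(2)*x^3/3 - 2*x^2 + x*log(k*x) - x


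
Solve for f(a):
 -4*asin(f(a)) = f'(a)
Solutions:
 Integral(1/asin(_y), (_y, f(a))) = C1 - 4*a


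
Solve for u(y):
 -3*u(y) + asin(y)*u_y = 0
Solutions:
 u(y) = C1*exp(3*Integral(1/asin(y), y))


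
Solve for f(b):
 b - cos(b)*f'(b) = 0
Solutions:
 f(b) = C1 + Integral(b/cos(b), b)


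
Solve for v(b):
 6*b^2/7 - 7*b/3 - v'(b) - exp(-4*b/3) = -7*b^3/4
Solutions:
 v(b) = C1 + 7*b^4/16 + 2*b^3/7 - 7*b^2/6 + 3*exp(-4*b/3)/4


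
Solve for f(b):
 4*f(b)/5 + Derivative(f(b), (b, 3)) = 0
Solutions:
 f(b) = C3*exp(-10^(2/3)*b/5) + (C1*sin(10^(2/3)*sqrt(3)*b/10) + C2*cos(10^(2/3)*sqrt(3)*b/10))*exp(10^(2/3)*b/10)


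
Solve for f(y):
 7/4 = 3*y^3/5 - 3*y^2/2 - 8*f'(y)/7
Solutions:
 f(y) = C1 + 21*y^4/160 - 7*y^3/16 - 49*y/32


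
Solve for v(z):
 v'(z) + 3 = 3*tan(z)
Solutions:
 v(z) = C1 - 3*z - 3*log(cos(z))


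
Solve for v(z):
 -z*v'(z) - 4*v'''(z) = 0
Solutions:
 v(z) = C1 + Integral(C2*airyai(-2^(1/3)*z/2) + C3*airybi(-2^(1/3)*z/2), z)


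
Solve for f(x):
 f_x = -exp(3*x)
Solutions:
 f(x) = C1 - exp(3*x)/3


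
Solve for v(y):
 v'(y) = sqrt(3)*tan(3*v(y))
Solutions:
 v(y) = -asin(C1*exp(3*sqrt(3)*y))/3 + pi/3
 v(y) = asin(C1*exp(3*sqrt(3)*y))/3


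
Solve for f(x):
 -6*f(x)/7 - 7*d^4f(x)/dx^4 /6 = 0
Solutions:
 f(x) = (C1*sin(sqrt(21)*x/7) + C2*cos(sqrt(21)*x/7))*exp(-sqrt(21)*x/7) + (C3*sin(sqrt(21)*x/7) + C4*cos(sqrt(21)*x/7))*exp(sqrt(21)*x/7)


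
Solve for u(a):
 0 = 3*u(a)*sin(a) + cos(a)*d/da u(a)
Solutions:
 u(a) = C1*cos(a)^3


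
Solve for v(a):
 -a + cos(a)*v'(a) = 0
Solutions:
 v(a) = C1 + Integral(a/cos(a), a)


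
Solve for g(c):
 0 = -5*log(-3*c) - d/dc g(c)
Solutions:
 g(c) = C1 - 5*c*log(-c) + 5*c*(1 - log(3))


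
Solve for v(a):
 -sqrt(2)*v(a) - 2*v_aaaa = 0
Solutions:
 v(a) = (C1*sin(2^(3/8)*a/2) + C2*cos(2^(3/8)*a/2))*exp(-2^(3/8)*a/2) + (C3*sin(2^(3/8)*a/2) + C4*cos(2^(3/8)*a/2))*exp(2^(3/8)*a/2)


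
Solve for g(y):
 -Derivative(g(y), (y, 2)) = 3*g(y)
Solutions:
 g(y) = C1*sin(sqrt(3)*y) + C2*cos(sqrt(3)*y)


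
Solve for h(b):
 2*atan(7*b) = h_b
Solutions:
 h(b) = C1 + 2*b*atan(7*b) - log(49*b^2 + 1)/7


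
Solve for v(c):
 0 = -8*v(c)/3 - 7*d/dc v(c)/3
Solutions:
 v(c) = C1*exp(-8*c/7)


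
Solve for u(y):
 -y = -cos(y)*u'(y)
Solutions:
 u(y) = C1 + Integral(y/cos(y), y)


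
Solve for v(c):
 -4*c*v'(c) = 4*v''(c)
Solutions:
 v(c) = C1 + C2*erf(sqrt(2)*c/2)


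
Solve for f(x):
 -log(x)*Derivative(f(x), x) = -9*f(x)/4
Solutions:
 f(x) = C1*exp(9*li(x)/4)


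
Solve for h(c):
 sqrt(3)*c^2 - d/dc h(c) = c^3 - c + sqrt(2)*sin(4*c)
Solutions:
 h(c) = C1 - c^4/4 + sqrt(3)*c^3/3 + c^2/2 + sqrt(2)*cos(4*c)/4


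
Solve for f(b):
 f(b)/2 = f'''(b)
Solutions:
 f(b) = C3*exp(2^(2/3)*b/2) + (C1*sin(2^(2/3)*sqrt(3)*b/4) + C2*cos(2^(2/3)*sqrt(3)*b/4))*exp(-2^(2/3)*b/4)


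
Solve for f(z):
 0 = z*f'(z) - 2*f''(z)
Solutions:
 f(z) = C1 + C2*erfi(z/2)


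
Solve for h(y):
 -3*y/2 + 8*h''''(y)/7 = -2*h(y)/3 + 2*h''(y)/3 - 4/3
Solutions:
 h(y) = 9*y/4 + (C1*sin(sqrt(2)*3^(3/4)*7^(1/4)*y*sin(atan(sqrt(287)/7)/2)/6) + C2*cos(sqrt(2)*3^(3/4)*7^(1/4)*y*sin(atan(sqrt(287)/7)/2)/6))*exp(-sqrt(2)*3^(3/4)*7^(1/4)*y*cos(atan(sqrt(287)/7)/2)/6) + (C3*sin(sqrt(2)*3^(3/4)*7^(1/4)*y*sin(atan(sqrt(287)/7)/2)/6) + C4*cos(sqrt(2)*3^(3/4)*7^(1/4)*y*sin(atan(sqrt(287)/7)/2)/6))*exp(sqrt(2)*3^(3/4)*7^(1/4)*y*cos(atan(sqrt(287)/7)/2)/6) - 2


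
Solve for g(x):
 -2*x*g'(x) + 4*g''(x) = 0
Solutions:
 g(x) = C1 + C2*erfi(x/2)


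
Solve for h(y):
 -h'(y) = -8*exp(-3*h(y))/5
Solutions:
 h(y) = log(C1 + 24*y/5)/3
 h(y) = log((-1 - sqrt(3)*I)*(C1 + 24*y/5)^(1/3)/2)
 h(y) = log((-1 + sqrt(3)*I)*(C1 + 24*y/5)^(1/3)/2)


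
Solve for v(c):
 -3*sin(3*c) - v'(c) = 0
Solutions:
 v(c) = C1 + cos(3*c)


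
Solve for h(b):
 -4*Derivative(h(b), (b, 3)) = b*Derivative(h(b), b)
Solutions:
 h(b) = C1 + Integral(C2*airyai(-2^(1/3)*b/2) + C3*airybi(-2^(1/3)*b/2), b)


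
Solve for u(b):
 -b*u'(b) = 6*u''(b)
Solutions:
 u(b) = C1 + C2*erf(sqrt(3)*b/6)


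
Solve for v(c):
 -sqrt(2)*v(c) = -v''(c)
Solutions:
 v(c) = C1*exp(-2^(1/4)*c) + C2*exp(2^(1/4)*c)


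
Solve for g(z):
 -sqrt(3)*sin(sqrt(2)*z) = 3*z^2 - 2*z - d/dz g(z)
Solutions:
 g(z) = C1 + z^3 - z^2 - sqrt(6)*cos(sqrt(2)*z)/2


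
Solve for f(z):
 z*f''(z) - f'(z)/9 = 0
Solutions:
 f(z) = C1 + C2*z^(10/9)


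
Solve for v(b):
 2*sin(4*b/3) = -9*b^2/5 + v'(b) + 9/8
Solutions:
 v(b) = C1 + 3*b^3/5 - 9*b/8 - 3*cos(4*b/3)/2


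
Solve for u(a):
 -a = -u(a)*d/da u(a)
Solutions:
 u(a) = -sqrt(C1 + a^2)
 u(a) = sqrt(C1 + a^2)


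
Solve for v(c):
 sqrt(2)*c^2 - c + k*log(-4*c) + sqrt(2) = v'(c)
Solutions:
 v(c) = C1 + sqrt(2)*c^3/3 - c^2/2 + c*k*log(-c) + c*(-k + 2*k*log(2) + sqrt(2))


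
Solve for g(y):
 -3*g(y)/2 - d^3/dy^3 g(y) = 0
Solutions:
 g(y) = C3*exp(-2^(2/3)*3^(1/3)*y/2) + (C1*sin(2^(2/3)*3^(5/6)*y/4) + C2*cos(2^(2/3)*3^(5/6)*y/4))*exp(2^(2/3)*3^(1/3)*y/4)


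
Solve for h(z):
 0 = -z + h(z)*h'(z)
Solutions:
 h(z) = -sqrt(C1 + z^2)
 h(z) = sqrt(C1 + z^2)


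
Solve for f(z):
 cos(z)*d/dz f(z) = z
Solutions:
 f(z) = C1 + Integral(z/cos(z), z)


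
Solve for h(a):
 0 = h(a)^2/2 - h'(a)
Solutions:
 h(a) = -2/(C1 + a)


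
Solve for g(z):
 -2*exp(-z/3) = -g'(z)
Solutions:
 g(z) = C1 - 6*exp(-z/3)


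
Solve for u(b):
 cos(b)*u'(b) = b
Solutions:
 u(b) = C1 + Integral(b/cos(b), b)


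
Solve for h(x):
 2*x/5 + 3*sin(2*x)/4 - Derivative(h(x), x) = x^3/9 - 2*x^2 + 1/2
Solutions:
 h(x) = C1 - x^4/36 + 2*x^3/3 + x^2/5 - x/2 - 3*cos(2*x)/8


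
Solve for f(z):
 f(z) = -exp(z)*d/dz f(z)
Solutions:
 f(z) = C1*exp(exp(-z))


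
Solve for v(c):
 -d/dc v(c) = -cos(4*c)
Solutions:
 v(c) = C1 + sin(4*c)/4


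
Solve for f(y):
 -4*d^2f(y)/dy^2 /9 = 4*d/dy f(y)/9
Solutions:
 f(y) = C1 + C2*exp(-y)


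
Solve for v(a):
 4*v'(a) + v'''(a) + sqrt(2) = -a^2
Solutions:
 v(a) = C1 + C2*sin(2*a) + C3*cos(2*a) - a^3/12 - sqrt(2)*a/4 + a/8


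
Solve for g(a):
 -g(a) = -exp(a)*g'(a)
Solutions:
 g(a) = C1*exp(-exp(-a))


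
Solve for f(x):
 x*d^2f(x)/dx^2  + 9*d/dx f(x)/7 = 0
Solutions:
 f(x) = C1 + C2/x^(2/7)


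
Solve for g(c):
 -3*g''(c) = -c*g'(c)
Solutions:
 g(c) = C1 + C2*erfi(sqrt(6)*c/6)


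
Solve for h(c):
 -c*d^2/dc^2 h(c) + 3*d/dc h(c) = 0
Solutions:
 h(c) = C1 + C2*c^4


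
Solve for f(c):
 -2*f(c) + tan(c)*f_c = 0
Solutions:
 f(c) = C1*sin(c)^2


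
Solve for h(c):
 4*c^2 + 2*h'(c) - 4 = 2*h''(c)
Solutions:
 h(c) = C1 + C2*exp(c) - 2*c^3/3 - 2*c^2 - 2*c


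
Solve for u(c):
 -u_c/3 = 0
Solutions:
 u(c) = C1


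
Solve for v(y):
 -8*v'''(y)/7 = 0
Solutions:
 v(y) = C1 + C2*y + C3*y^2


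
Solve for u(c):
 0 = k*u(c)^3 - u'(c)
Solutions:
 u(c) = -sqrt(2)*sqrt(-1/(C1 + c*k))/2
 u(c) = sqrt(2)*sqrt(-1/(C1 + c*k))/2


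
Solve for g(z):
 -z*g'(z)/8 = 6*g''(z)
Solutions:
 g(z) = C1 + C2*erf(sqrt(6)*z/24)


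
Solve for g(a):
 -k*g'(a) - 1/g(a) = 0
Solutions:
 g(a) = -sqrt(C1 - 2*a/k)
 g(a) = sqrt(C1 - 2*a/k)


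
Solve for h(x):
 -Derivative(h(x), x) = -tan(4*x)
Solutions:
 h(x) = C1 - log(cos(4*x))/4


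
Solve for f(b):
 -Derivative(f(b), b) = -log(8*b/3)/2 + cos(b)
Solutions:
 f(b) = C1 + b*log(b)/2 - b*log(3) - b/2 + b*log(2) + b*log(6)/2 - sin(b)


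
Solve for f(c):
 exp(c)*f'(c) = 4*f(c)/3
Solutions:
 f(c) = C1*exp(-4*exp(-c)/3)


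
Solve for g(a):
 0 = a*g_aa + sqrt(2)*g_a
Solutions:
 g(a) = C1 + C2*a^(1 - sqrt(2))


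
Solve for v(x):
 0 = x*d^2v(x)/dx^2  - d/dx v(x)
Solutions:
 v(x) = C1 + C2*x^2


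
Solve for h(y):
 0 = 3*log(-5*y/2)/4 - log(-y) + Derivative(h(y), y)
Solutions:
 h(y) = C1 + y*log(-y)/4 + y*(-3*log(5) - 1 + 3*log(2))/4


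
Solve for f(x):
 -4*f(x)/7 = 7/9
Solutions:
 f(x) = -49/36


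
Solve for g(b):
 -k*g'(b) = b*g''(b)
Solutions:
 g(b) = C1 + b^(1 - re(k))*(C2*sin(log(b)*Abs(im(k))) + C3*cos(log(b)*im(k)))


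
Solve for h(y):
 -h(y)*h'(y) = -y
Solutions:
 h(y) = -sqrt(C1 + y^2)
 h(y) = sqrt(C1 + y^2)


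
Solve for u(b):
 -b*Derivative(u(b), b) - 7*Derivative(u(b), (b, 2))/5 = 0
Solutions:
 u(b) = C1 + C2*erf(sqrt(70)*b/14)


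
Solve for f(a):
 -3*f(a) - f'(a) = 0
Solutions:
 f(a) = C1*exp(-3*a)


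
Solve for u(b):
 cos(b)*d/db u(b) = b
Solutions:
 u(b) = C1 + Integral(b/cos(b), b)


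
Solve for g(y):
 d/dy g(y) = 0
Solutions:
 g(y) = C1


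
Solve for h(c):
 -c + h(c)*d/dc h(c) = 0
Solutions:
 h(c) = -sqrt(C1 + c^2)
 h(c) = sqrt(C1 + c^2)


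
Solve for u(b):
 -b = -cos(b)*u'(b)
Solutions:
 u(b) = C1 + Integral(b/cos(b), b)


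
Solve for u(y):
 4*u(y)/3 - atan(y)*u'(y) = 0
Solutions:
 u(y) = C1*exp(4*Integral(1/atan(y), y)/3)


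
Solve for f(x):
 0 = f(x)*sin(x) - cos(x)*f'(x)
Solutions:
 f(x) = C1/cos(x)


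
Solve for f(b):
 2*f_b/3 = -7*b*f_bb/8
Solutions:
 f(b) = C1 + C2*b^(5/21)


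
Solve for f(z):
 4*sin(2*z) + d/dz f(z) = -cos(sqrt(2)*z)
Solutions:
 f(z) = C1 - sqrt(2)*sin(sqrt(2)*z)/2 + 2*cos(2*z)


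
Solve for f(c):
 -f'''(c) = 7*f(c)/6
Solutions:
 f(c) = C3*exp(-6^(2/3)*7^(1/3)*c/6) + (C1*sin(2^(2/3)*3^(1/6)*7^(1/3)*c/4) + C2*cos(2^(2/3)*3^(1/6)*7^(1/3)*c/4))*exp(6^(2/3)*7^(1/3)*c/12)


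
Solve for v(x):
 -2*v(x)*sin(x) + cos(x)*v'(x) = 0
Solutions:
 v(x) = C1/cos(x)^2


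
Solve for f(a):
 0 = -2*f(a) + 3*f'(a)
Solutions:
 f(a) = C1*exp(2*a/3)


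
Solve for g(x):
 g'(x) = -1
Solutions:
 g(x) = C1 - x


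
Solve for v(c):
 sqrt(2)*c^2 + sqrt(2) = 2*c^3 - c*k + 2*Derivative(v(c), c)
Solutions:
 v(c) = C1 - c^4/4 + sqrt(2)*c^3/6 + c^2*k/4 + sqrt(2)*c/2


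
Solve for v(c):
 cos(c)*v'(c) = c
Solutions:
 v(c) = C1 + Integral(c/cos(c), c)


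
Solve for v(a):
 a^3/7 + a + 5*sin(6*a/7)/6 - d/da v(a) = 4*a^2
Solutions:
 v(a) = C1 + a^4/28 - 4*a^3/3 + a^2/2 - 35*cos(6*a/7)/36


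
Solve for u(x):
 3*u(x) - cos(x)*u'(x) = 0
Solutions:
 u(x) = C1*(sin(x) + 1)^(3/2)/(sin(x) - 1)^(3/2)


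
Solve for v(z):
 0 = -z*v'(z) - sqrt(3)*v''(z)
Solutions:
 v(z) = C1 + C2*erf(sqrt(2)*3^(3/4)*z/6)


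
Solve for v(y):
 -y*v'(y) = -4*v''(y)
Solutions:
 v(y) = C1 + C2*erfi(sqrt(2)*y/4)


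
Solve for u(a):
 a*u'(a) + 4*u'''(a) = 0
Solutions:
 u(a) = C1 + Integral(C2*airyai(-2^(1/3)*a/2) + C3*airybi(-2^(1/3)*a/2), a)


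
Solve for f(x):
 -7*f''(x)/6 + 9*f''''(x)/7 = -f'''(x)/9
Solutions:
 f(x) = C1 + C2*x + C3*exp(7*x*(-1 + sqrt(487))/162) + C4*exp(-7*x*(1 + sqrt(487))/162)


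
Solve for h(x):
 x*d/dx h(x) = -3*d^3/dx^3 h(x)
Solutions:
 h(x) = C1 + Integral(C2*airyai(-3^(2/3)*x/3) + C3*airybi(-3^(2/3)*x/3), x)


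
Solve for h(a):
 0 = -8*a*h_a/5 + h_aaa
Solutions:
 h(a) = C1 + Integral(C2*airyai(2*5^(2/3)*a/5) + C3*airybi(2*5^(2/3)*a/5), a)


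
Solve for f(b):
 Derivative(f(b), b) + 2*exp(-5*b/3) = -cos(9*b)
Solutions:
 f(b) = C1 - sin(9*b)/9 + 6*exp(-5*b/3)/5


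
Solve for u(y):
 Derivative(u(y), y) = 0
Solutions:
 u(y) = C1


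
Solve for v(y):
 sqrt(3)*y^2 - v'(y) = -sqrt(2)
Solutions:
 v(y) = C1 + sqrt(3)*y^3/3 + sqrt(2)*y


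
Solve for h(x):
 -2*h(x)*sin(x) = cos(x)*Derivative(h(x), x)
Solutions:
 h(x) = C1*cos(x)^2


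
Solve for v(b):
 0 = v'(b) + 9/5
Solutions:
 v(b) = C1 - 9*b/5


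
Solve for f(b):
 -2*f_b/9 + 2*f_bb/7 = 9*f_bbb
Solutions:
 f(b) = C1 + (C2*sin(sqrt(97)*b/63) + C3*cos(sqrt(97)*b/63))*exp(b/63)


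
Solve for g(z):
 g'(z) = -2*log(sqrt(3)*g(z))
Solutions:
 Integral(1/(2*log(_y) + log(3)), (_y, g(z))) = C1 - z


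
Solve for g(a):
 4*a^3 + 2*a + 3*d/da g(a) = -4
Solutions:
 g(a) = C1 - a^4/3 - a^2/3 - 4*a/3


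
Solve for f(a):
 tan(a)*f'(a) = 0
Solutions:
 f(a) = C1


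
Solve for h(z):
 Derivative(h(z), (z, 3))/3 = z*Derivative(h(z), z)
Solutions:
 h(z) = C1 + Integral(C2*airyai(3^(1/3)*z) + C3*airybi(3^(1/3)*z), z)


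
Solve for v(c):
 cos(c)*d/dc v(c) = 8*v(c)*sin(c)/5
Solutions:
 v(c) = C1/cos(c)^(8/5)


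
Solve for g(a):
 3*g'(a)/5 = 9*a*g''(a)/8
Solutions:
 g(a) = C1 + C2*a^(23/15)


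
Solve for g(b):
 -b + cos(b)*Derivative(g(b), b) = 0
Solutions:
 g(b) = C1 + Integral(b/cos(b), b)


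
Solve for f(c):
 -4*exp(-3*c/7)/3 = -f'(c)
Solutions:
 f(c) = C1 - 28*exp(-3*c/7)/9


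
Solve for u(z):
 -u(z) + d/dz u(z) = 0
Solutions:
 u(z) = C1*exp(z)


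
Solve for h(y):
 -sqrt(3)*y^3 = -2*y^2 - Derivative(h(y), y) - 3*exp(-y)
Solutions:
 h(y) = C1 + sqrt(3)*y^4/4 - 2*y^3/3 + 3*exp(-y)


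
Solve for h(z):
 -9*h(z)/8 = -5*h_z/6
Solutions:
 h(z) = C1*exp(27*z/20)


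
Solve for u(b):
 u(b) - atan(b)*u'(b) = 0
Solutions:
 u(b) = C1*exp(Integral(1/atan(b), b))


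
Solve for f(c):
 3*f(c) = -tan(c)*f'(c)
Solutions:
 f(c) = C1/sin(c)^3


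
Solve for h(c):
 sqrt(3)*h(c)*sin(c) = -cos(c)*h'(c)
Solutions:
 h(c) = C1*cos(c)^(sqrt(3))


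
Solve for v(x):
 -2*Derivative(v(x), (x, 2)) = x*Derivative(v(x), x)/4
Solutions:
 v(x) = C1 + C2*erf(x/4)


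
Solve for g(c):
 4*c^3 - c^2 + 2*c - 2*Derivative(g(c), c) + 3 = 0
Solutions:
 g(c) = C1 + c^4/2 - c^3/6 + c^2/2 + 3*c/2


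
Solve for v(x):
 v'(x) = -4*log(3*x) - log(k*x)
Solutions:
 v(x) = C1 + x*(-log(k) - 4*log(3) + 5) - 5*x*log(x)


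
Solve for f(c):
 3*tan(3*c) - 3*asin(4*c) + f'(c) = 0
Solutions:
 f(c) = C1 + 3*c*asin(4*c) + 3*sqrt(1 - 16*c^2)/4 + log(cos(3*c))


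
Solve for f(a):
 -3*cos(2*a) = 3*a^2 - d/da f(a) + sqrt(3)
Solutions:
 f(a) = C1 + a^3 + sqrt(3)*a + 3*sin(2*a)/2


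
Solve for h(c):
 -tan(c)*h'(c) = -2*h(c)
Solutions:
 h(c) = C1*sin(c)^2


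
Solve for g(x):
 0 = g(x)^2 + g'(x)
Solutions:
 g(x) = 1/(C1 + x)


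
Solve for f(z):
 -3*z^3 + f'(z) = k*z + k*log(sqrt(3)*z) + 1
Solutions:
 f(z) = C1 + k*z^2/2 + k*z*log(z) - k*z + k*z*log(3)/2 + 3*z^4/4 + z


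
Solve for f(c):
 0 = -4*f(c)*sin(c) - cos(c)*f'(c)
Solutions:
 f(c) = C1*cos(c)^4


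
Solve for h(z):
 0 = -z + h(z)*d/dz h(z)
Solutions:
 h(z) = -sqrt(C1 + z^2)
 h(z) = sqrt(C1 + z^2)


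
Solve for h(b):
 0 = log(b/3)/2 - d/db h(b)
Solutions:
 h(b) = C1 + b*log(b)/2 - b*log(3)/2 - b/2


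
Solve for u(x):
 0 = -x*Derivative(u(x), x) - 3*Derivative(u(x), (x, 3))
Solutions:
 u(x) = C1 + Integral(C2*airyai(-3^(2/3)*x/3) + C3*airybi(-3^(2/3)*x/3), x)


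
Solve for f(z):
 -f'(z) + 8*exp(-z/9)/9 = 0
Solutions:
 f(z) = C1 - 8*exp(-z/9)


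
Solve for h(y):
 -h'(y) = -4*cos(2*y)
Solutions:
 h(y) = C1 + 2*sin(2*y)


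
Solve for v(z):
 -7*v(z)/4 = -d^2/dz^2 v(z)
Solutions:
 v(z) = C1*exp(-sqrt(7)*z/2) + C2*exp(sqrt(7)*z/2)


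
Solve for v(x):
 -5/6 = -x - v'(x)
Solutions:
 v(x) = C1 - x^2/2 + 5*x/6


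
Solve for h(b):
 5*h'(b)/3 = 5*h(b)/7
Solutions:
 h(b) = C1*exp(3*b/7)


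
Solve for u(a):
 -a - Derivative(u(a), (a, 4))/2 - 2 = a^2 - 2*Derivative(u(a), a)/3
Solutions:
 u(a) = C1 + C4*exp(6^(2/3)*a/3) + a^3/2 + 3*a^2/4 + 3*a + (C2*sin(2^(2/3)*3^(1/6)*a/2) + C3*cos(2^(2/3)*3^(1/6)*a/2))*exp(-6^(2/3)*a/6)


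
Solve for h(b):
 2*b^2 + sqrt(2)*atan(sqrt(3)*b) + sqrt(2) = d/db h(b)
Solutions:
 h(b) = C1 + 2*b^3/3 + sqrt(2)*b + sqrt(2)*(b*atan(sqrt(3)*b) - sqrt(3)*log(3*b^2 + 1)/6)


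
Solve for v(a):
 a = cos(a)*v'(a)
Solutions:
 v(a) = C1 + Integral(a/cos(a), a)


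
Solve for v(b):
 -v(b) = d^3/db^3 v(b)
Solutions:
 v(b) = C3*exp(-b) + (C1*sin(sqrt(3)*b/2) + C2*cos(sqrt(3)*b/2))*exp(b/2)


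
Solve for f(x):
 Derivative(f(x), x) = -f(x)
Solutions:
 f(x) = C1*exp(-x)


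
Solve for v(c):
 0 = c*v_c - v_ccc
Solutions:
 v(c) = C1 + Integral(C2*airyai(c) + C3*airybi(c), c)


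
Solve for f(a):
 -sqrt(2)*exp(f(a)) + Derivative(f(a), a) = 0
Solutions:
 f(a) = log(-1/(C1 + sqrt(2)*a))


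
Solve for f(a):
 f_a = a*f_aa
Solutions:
 f(a) = C1 + C2*a^2


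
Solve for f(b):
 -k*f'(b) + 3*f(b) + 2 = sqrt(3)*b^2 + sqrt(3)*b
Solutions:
 f(b) = C1*exp(3*b/k) + sqrt(3)*b^2/3 + 2*sqrt(3)*b*k/9 + sqrt(3)*b/3 + 2*sqrt(3)*k^2/27 + sqrt(3)*k/9 - 2/3


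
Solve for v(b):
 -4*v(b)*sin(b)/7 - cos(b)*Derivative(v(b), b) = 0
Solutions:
 v(b) = C1*cos(b)^(4/7)


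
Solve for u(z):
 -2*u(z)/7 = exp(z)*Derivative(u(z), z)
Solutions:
 u(z) = C1*exp(2*exp(-z)/7)


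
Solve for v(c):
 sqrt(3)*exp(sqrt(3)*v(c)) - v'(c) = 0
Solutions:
 v(c) = sqrt(3)*(2*log(-1/(C1 + sqrt(3)*c)) - log(3))/6


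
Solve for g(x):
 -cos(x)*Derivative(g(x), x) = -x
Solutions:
 g(x) = C1 + Integral(x/cos(x), x)


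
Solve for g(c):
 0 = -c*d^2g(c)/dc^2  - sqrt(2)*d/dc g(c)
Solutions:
 g(c) = C1 + C2*c^(1 - sqrt(2))


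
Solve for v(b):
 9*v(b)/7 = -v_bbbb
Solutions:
 v(b) = (C1*sin(sqrt(6)*7^(3/4)*b/14) + C2*cos(sqrt(6)*7^(3/4)*b/14))*exp(-sqrt(6)*7^(3/4)*b/14) + (C3*sin(sqrt(6)*7^(3/4)*b/14) + C4*cos(sqrt(6)*7^(3/4)*b/14))*exp(sqrt(6)*7^(3/4)*b/14)


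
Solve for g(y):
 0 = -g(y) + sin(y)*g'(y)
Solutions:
 g(y) = C1*sqrt(cos(y) - 1)/sqrt(cos(y) + 1)


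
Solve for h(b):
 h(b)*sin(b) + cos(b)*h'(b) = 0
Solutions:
 h(b) = C1*cos(b)


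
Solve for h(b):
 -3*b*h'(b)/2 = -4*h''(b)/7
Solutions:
 h(b) = C1 + C2*erfi(sqrt(21)*b/4)


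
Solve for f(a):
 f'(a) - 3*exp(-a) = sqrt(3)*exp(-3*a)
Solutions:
 f(a) = C1 - 3*exp(-a) - sqrt(3)*exp(-3*a)/3


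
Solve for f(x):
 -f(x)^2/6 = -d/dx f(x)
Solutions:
 f(x) = -6/(C1 + x)


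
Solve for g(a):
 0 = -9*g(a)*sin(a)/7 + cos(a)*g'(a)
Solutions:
 g(a) = C1/cos(a)^(9/7)


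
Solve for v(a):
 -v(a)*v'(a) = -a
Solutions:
 v(a) = -sqrt(C1 + a^2)
 v(a) = sqrt(C1 + a^2)


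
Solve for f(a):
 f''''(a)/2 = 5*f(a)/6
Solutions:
 f(a) = C1*exp(-3^(3/4)*5^(1/4)*a/3) + C2*exp(3^(3/4)*5^(1/4)*a/3) + C3*sin(3^(3/4)*5^(1/4)*a/3) + C4*cos(3^(3/4)*5^(1/4)*a/3)


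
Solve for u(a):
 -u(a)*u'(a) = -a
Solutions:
 u(a) = -sqrt(C1 + a^2)
 u(a) = sqrt(C1 + a^2)


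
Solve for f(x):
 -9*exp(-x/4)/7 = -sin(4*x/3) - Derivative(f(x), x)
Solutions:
 f(x) = C1 + 3*cos(4*x/3)/4 - 36*exp(-x/4)/7


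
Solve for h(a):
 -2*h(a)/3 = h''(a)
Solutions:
 h(a) = C1*sin(sqrt(6)*a/3) + C2*cos(sqrt(6)*a/3)


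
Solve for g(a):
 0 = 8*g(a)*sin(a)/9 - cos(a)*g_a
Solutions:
 g(a) = C1/cos(a)^(8/9)


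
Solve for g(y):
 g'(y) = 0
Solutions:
 g(y) = C1


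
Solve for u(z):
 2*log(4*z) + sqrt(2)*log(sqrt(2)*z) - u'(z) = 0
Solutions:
 u(z) = C1 + sqrt(2)*z*log(z) + 2*z*log(z) - 2*z - sqrt(2)*z + z*log(2^(sqrt(2)/2 + 4))


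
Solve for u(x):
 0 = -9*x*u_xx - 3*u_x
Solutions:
 u(x) = C1 + C2*x^(2/3)


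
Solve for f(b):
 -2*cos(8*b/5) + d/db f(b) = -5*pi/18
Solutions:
 f(b) = C1 - 5*pi*b/18 + 5*sin(8*b/5)/4


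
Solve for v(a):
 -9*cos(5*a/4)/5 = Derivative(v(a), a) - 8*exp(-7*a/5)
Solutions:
 v(a) = C1 - 36*sin(5*a/4)/25 - 40*exp(-7*a/5)/7


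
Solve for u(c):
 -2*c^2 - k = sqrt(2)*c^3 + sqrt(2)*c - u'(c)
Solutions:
 u(c) = C1 + sqrt(2)*c^4/4 + 2*c^3/3 + sqrt(2)*c^2/2 + c*k


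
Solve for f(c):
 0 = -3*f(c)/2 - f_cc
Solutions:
 f(c) = C1*sin(sqrt(6)*c/2) + C2*cos(sqrt(6)*c/2)


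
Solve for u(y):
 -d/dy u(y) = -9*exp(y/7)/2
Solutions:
 u(y) = C1 + 63*exp(y/7)/2


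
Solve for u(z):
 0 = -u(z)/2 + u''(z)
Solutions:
 u(z) = C1*exp(-sqrt(2)*z/2) + C2*exp(sqrt(2)*z/2)


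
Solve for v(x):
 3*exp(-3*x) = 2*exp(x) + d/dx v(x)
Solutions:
 v(x) = C1 - 2*exp(x) - exp(-3*x)


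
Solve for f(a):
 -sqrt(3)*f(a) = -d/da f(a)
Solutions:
 f(a) = C1*exp(sqrt(3)*a)


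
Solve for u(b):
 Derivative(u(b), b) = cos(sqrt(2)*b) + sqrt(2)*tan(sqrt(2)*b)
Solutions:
 u(b) = C1 - log(cos(sqrt(2)*b)) + sqrt(2)*sin(sqrt(2)*b)/2


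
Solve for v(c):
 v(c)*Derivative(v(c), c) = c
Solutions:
 v(c) = -sqrt(C1 + c^2)
 v(c) = sqrt(C1 + c^2)


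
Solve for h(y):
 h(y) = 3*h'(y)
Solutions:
 h(y) = C1*exp(y/3)


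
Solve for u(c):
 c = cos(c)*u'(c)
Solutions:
 u(c) = C1 + Integral(c/cos(c), c)


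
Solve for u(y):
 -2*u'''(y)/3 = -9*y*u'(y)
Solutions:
 u(y) = C1 + Integral(C2*airyai(3*2^(2/3)*y/2) + C3*airybi(3*2^(2/3)*y/2), y)


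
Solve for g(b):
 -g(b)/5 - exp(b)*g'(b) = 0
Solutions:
 g(b) = C1*exp(exp(-b)/5)


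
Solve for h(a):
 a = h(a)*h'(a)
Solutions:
 h(a) = -sqrt(C1 + a^2)
 h(a) = sqrt(C1 + a^2)


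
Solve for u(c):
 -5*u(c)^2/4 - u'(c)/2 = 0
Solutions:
 u(c) = 2/(C1 + 5*c)


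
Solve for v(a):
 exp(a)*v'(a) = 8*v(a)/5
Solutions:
 v(a) = C1*exp(-8*exp(-a)/5)


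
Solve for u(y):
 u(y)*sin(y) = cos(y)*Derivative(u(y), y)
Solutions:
 u(y) = C1/cos(y)


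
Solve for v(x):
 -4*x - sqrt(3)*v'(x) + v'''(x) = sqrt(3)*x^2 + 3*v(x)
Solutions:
 v(x) = C1*exp(-x*(2*2^(1/3)*3^(5/6)/(sqrt(81 - 4*sqrt(3)) + 9)^(1/3) + 6^(2/3)*(sqrt(81 - 4*sqrt(3)) + 9)^(1/3))/12)*sin(x*(-2^(2/3)*3^(1/6)*(sqrt(81 - 4*sqrt(3)) + 9)^(1/3) + 2*6^(1/3)/(sqrt(81 - 4*sqrt(3)) + 9)^(1/3))/4) + C2*exp(-x*(2*2^(1/3)*3^(5/6)/(sqrt(81 - 4*sqrt(3)) + 9)^(1/3) + 6^(2/3)*(sqrt(81 - 4*sqrt(3)) + 9)^(1/3))/12)*cos(x*(-2^(2/3)*3^(1/6)*(sqrt(81 - 4*sqrt(3)) + 9)^(1/3) + 2*6^(1/3)/(sqrt(81 - 4*sqrt(3)) + 9)^(1/3))/4) + C3*exp(x*(2*2^(1/3)*3^(5/6)/(sqrt(81 - 4*sqrt(3)) + 9)^(1/3) + 6^(2/3)*(sqrt(81 - 4*sqrt(3)) + 9)^(1/3))/6) - sqrt(3)*x^2/3 - 2*x/3 + 2*sqrt(3)/9


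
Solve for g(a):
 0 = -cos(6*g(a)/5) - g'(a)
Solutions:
 a - 5*log(sin(6*g(a)/5) - 1)/12 + 5*log(sin(6*g(a)/5) + 1)/12 = C1


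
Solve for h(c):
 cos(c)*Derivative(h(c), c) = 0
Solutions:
 h(c) = C1


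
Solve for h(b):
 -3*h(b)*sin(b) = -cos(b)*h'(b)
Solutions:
 h(b) = C1/cos(b)^3


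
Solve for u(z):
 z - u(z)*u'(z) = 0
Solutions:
 u(z) = -sqrt(C1 + z^2)
 u(z) = sqrt(C1 + z^2)


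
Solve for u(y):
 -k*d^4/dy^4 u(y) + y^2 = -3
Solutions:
 u(y) = C1 + C2*y + C3*y^2 + C4*y^3 + y^6/(360*k) + y^4/(8*k)


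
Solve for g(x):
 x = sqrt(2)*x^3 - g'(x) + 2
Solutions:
 g(x) = C1 + sqrt(2)*x^4/4 - x^2/2 + 2*x


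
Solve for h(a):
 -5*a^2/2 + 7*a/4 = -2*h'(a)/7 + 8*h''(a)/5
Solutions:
 h(a) = C1 + C2*exp(5*a/28) + 35*a^3/12 + 735*a^2/16 + 1029*a/2


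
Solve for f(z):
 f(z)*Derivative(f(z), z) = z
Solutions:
 f(z) = -sqrt(C1 + z^2)
 f(z) = sqrt(C1 + z^2)


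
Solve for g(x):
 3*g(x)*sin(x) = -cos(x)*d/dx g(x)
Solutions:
 g(x) = C1*cos(x)^3


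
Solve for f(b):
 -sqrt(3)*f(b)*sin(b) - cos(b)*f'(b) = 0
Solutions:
 f(b) = C1*cos(b)^(sqrt(3))


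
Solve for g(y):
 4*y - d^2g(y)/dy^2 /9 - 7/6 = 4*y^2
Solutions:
 g(y) = C1 + C2*y - 3*y^4 + 6*y^3 - 21*y^2/4


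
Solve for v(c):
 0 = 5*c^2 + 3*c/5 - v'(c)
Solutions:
 v(c) = C1 + 5*c^3/3 + 3*c^2/10


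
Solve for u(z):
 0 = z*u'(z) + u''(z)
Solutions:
 u(z) = C1 + C2*erf(sqrt(2)*z/2)


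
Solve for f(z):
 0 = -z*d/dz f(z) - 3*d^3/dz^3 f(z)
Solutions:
 f(z) = C1 + Integral(C2*airyai(-3^(2/3)*z/3) + C3*airybi(-3^(2/3)*z/3), z)


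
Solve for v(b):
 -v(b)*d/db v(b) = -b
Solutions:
 v(b) = -sqrt(C1 + b^2)
 v(b) = sqrt(C1 + b^2)


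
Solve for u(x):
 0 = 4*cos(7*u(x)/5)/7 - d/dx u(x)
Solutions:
 -4*x/7 - 5*log(sin(7*u(x)/5) - 1)/14 + 5*log(sin(7*u(x)/5) + 1)/14 = C1


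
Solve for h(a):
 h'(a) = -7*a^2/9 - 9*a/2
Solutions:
 h(a) = C1 - 7*a^3/27 - 9*a^2/4


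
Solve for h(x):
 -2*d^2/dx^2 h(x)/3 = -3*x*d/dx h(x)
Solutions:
 h(x) = C1 + C2*erfi(3*x/2)


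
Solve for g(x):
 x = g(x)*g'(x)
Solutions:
 g(x) = -sqrt(C1 + x^2)
 g(x) = sqrt(C1 + x^2)


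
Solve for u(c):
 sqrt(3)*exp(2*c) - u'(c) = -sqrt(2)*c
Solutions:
 u(c) = C1 + sqrt(2)*c^2/2 + sqrt(3)*exp(2*c)/2


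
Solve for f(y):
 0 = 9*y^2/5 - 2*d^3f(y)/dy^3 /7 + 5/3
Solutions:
 f(y) = C1 + C2*y + C3*y^2 + 21*y^5/200 + 35*y^3/36


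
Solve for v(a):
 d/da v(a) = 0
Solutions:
 v(a) = C1


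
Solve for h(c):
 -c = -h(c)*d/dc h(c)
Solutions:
 h(c) = -sqrt(C1 + c^2)
 h(c) = sqrt(C1 + c^2)


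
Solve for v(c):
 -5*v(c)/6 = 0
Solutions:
 v(c) = 0


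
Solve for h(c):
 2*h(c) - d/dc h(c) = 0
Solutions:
 h(c) = C1*exp(2*c)


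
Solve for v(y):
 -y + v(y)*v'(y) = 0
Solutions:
 v(y) = -sqrt(C1 + y^2)
 v(y) = sqrt(C1 + y^2)


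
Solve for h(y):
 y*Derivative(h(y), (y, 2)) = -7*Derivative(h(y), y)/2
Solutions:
 h(y) = C1 + C2/y^(5/2)


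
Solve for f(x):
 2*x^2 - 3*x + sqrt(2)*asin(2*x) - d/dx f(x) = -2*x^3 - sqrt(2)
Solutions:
 f(x) = C1 + x^4/2 + 2*x^3/3 - 3*x^2/2 + sqrt(2)*x + sqrt(2)*(x*asin(2*x) + sqrt(1 - 4*x^2)/2)


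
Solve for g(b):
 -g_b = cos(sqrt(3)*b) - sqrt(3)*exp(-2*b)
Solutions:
 g(b) = C1 - sqrt(3)*sin(sqrt(3)*b)/3 - sqrt(3)*exp(-2*b)/2


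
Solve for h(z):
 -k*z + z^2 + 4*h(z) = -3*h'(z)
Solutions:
 h(z) = C1*exp(-4*z/3) + k*z/4 - 3*k/16 - z^2/4 + 3*z/8 - 9/32


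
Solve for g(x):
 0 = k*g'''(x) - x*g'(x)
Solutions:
 g(x) = C1 + Integral(C2*airyai(x*(1/k)^(1/3)) + C3*airybi(x*(1/k)^(1/3)), x)


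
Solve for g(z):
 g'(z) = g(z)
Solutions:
 g(z) = C1*exp(z)


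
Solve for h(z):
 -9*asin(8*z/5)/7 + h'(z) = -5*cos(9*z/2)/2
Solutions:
 h(z) = C1 + 9*z*asin(8*z/5)/7 + 9*sqrt(25 - 64*z^2)/56 - 5*sin(9*z/2)/9
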